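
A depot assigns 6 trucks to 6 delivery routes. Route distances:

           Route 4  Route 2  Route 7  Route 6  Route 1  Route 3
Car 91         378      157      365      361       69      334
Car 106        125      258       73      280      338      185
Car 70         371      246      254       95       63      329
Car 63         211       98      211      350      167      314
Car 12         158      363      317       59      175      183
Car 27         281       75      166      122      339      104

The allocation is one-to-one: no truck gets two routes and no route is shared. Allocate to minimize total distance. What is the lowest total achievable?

This is the linear assignment problem.
Optimal: Car 91→Route 1 (69 km), Car 106→Route 7 (73 km), Car 70→Route 6 (95 km), Car 63→Route 2 (98 km), Car 12→Route 4 (158 km), Car 27→Route 3 (104 km) — total 69+73+95+98+158+104 = 597 km.
Min-entry greedy (repeatedly take the single cheapest remaining cell) gives 815 km, worse by 218.

Min total: 597 km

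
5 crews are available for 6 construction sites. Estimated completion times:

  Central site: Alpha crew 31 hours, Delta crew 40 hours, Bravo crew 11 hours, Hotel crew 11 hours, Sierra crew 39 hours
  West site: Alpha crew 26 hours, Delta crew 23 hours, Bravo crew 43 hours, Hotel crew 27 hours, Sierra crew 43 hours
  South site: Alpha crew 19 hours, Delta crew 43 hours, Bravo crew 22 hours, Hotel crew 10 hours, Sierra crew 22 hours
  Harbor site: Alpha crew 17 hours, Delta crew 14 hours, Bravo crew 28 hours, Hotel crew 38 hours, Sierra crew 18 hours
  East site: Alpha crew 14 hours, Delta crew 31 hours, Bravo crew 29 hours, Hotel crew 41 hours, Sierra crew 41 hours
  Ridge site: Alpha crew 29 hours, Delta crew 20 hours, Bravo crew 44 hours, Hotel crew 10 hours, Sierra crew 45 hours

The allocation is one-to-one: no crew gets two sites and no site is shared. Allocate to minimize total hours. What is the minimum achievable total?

Optimal: Alpha crew→East site (14 hours), Delta crew→Harbor site (14 hours), Bravo crew→Central site (11 hours), Hotel crew→Ridge site (10 hours), Sierra crew→South site (22 hours) — total 14+14+11+10+22 = 71 hours.
Min-entry greedy (repeatedly take the single cheapest remaining cell) gives 92 hours, worse by 21.
Next-best assignment: Alpha crew→East site, Delta crew→Ridge site, Bravo crew→Central site, Hotel crew→South site, Sierra crew→Harbor site = 73 hours.

Min total: 71 hours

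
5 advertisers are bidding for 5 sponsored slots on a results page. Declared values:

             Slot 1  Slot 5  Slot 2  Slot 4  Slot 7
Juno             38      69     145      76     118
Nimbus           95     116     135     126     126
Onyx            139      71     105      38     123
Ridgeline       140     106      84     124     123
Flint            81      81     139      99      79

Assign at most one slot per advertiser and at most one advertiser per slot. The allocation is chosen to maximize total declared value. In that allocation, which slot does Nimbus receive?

Optimal: Juno→Slot 7 ($118), Nimbus→Slot 5 ($116), Onyx→Slot 1 ($139), Ridgeline→Slot 4 ($124), Flint→Slot 2 ($139) — total 118+116+139+124+139 = $636.
Row-greedy (each advertiser in turn takes its best remaining slot) gives $614, worse by 22.
Next-best assignment: Juno→Slot 7, Nimbus→Slot 4, Onyx→Slot 1, Ridgeline→Slot 5, Flint→Slot 2 = $628.
No other one-to-one assignment exceeds $636.
Nimbus's own top slot is Slot 2 ($135), but forcing Nimbus→Slot 2 and reassigning the rest optimally gives only $597 — worse by 39.

Nimbus receives Slot 5.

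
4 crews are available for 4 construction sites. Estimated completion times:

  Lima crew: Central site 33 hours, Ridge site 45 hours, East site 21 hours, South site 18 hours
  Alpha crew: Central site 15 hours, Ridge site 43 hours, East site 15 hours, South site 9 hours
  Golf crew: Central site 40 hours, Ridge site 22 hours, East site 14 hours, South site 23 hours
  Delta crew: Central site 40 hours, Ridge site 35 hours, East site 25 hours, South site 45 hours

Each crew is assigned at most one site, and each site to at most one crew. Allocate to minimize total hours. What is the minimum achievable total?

Minimum total: 80 hours

This is the linear assignment problem.
Optimal: Lima crew→South site (18 hours), Alpha crew→Central site (15 hours), Golf crew→Ridge site (22 hours), Delta crew→East site (25 hours) — total 18+15+22+25 = 80 hours.
Min-entry greedy (repeatedly take the single cheapest remaining cell) gives 91 hours, worse by 11.
Next-best assignment: Lima crew→South site, Alpha crew→Central site, Golf crew→East site, Delta crew→Ridge site = 82 hours.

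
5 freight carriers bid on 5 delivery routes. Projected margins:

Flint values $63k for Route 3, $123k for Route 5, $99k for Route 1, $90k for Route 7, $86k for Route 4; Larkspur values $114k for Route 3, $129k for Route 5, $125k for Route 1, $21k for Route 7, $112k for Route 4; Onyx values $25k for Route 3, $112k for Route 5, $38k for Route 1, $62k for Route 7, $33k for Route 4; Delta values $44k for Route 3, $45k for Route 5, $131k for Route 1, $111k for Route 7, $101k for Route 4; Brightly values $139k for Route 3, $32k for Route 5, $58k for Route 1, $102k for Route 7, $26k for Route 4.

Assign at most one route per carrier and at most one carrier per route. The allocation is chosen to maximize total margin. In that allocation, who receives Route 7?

This is a one-to-one assignment (maximum-weight bipartite matching).
Optimal: Flint→Route 7 ($90k), Larkspur→Route 4 ($112k), Onyx→Route 5 ($112k), Delta→Route 1 ($131k), Brightly→Route 3 ($139k) — total 90+112+112+131+139 = $584k.
Every other assignment is strictly worse.
Flint's own top route is Route 5 ($123k), but forcing Flint→Route 5 and reassigning the rest optimally gives only $567k — worse by 17.

Flint receives Route 7.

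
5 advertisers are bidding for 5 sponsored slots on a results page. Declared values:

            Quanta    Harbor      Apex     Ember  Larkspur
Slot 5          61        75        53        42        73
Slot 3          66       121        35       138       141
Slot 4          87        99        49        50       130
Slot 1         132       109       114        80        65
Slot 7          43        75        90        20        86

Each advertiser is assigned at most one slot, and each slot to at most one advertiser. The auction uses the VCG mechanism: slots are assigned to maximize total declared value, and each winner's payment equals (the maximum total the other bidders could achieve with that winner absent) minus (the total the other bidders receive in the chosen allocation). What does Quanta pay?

Quanta pays $34.

Efficient allocation: Quanta→Slot 1 ($132), Harbor→Slot 5 ($75), Apex→Slot 7 ($90), Ember→Slot 3 ($138), Larkspur→Slot 4 ($130); total welfare W = $565.
Quanta receives Slot 1 at value $132, so the others get W − 132 = $433.
Without Quanta: best allocation of the remaining 4 bidders over all 5 slots is Harbor→Slot 1 ($109), Apex→Slot 7 ($90), Ember→Slot 3 ($138), Larkspur→Slot 4 ($130), total $467.
VCG payment = (others' best without Quanta) − (others' welfare with Quanta) = 467 − 433 = $34.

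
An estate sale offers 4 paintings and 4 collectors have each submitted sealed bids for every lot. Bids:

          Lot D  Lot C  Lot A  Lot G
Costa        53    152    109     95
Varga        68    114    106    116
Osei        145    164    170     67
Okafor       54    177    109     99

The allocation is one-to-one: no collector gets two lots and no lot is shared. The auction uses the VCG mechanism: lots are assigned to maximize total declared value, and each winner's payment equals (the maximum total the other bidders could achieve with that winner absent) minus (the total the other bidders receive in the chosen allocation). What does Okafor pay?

Okafor pays $68.

Efficient allocation: Costa→Lot A ($109), Varga→Lot G ($116), Osei→Lot D ($145), Okafor→Lot C ($177); total welfare W = $547.
Okafor receives Lot C at value $177, so the others get W − 177 = $370.
Without Okafor: best allocation of the remaining 3 bidders over all 4 lots is Costa→Lot C ($152), Varga→Lot G ($116), Osei→Lot A ($170), total $438.
VCG payment = (others' best without Okafor) − (others' welfare with Okafor) = 438 − 370 = $68.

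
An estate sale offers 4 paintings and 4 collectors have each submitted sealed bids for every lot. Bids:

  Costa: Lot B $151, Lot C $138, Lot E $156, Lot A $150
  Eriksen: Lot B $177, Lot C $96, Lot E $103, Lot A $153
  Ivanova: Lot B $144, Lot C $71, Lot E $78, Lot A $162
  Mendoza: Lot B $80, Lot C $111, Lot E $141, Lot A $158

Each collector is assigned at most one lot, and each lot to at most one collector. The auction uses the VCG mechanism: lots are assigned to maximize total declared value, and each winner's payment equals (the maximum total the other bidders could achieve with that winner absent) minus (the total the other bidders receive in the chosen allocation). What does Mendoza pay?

Mendoza pays $18.

Efficient allocation: Costa→Lot C ($138), Eriksen→Lot B ($177), Ivanova→Lot A ($162), Mendoza→Lot E ($141); total welfare W = $618.
Mendoza receives Lot E at value $141, so the others get W − 141 = $477.
Without Mendoza: best allocation of the remaining 3 bidders over all 4 lots is Costa→Lot E ($156), Eriksen→Lot B ($177), Ivanova→Lot A ($162), total $495.
VCG payment = (others' best without Mendoza) − (others' welfare with Mendoza) = 495 − 477 = $18.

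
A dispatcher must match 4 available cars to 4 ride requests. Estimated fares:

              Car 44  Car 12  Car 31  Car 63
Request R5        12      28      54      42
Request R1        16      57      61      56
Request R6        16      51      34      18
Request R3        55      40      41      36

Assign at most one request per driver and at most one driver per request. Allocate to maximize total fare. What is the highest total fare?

Max total: $216

This is a one-to-one assignment (maximum-weight bipartite matching).
Optimal: Car 44→Request R3 ($55), Car 12→Request R6 ($51), Car 31→Request R5 ($54), Car 63→Request R1 ($56) — total 55+51+54+56 = $216.
Next-best assignment: Car 44→Request R3, Car 12→Request R6, Car 31→Request R1, Car 63→Request R5 = $209.
Checked against all permutations: $216 is optimal.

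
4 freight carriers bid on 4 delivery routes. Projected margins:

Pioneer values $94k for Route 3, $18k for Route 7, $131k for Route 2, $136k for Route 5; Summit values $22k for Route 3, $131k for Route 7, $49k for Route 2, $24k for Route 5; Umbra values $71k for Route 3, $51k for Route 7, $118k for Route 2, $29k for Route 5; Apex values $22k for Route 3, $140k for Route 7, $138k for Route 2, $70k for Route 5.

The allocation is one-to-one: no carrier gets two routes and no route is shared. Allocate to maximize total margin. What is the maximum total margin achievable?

This is a one-to-one assignment (maximum-weight bipartite matching).
Optimal: Pioneer→Route 5 ($136k), Summit→Route 7 ($131k), Umbra→Route 3 ($71k), Apex→Route 2 ($138k) — total 136+131+71+138 = $476k.
Column-greedy (each route in turn goes to its best remaining carrier) gives $376k, worse by 100.

Maximum total: $476k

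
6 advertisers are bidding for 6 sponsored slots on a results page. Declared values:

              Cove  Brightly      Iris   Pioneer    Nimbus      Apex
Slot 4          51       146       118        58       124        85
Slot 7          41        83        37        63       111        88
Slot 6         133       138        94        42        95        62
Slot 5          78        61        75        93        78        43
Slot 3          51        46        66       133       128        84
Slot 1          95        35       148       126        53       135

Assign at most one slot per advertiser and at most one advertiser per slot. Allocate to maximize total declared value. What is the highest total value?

Maximum total: $736

Optimal: Cove→Slot 6 ($133), Brightly→Slot 4 ($146), Iris→Slot 1 ($148), Pioneer→Slot 5 ($93), Nimbus→Slot 3 ($128), Apex→Slot 7 ($88) — total 133+146+148+93+128+88 = $736.
Row-greedy (each advertiser in turn takes its best remaining slot) gives $714, worse by 22.
Next-best assignment: Cove→Slot 6, Brightly→Slot 4, Iris→Slot 5, Pioneer→Slot 3, Nimbus→Slot 7, Apex→Slot 1 = $733.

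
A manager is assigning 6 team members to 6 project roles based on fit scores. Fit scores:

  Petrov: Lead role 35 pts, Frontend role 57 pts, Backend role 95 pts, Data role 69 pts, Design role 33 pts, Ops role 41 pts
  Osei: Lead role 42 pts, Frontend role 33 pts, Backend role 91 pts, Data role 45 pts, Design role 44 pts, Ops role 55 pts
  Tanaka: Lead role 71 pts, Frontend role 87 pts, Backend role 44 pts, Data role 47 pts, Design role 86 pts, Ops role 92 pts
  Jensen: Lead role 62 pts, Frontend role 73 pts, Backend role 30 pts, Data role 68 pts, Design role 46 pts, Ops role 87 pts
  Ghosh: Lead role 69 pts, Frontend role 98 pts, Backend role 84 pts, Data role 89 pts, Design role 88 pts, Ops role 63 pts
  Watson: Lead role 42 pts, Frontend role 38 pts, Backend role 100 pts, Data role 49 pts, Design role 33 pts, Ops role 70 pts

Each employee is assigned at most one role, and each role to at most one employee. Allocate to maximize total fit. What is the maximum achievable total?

Optimal: Petrov→Data role (69 pts), Osei→Lead role (42 pts), Tanaka→Design role (86 pts), Jensen→Ops role (87 pts), Ghosh→Frontend role (98 pts), Watson→Backend role (100 pts) — total 69+42+86+87+98+100 = 482 pts.
Row-greedy (each employee in turn takes its best remaining role) gives 435 pts, worse by 47.
Next-best assignment: Petrov→Data role, Osei→Backend role, Tanaka→Design role, Jensen→Lead role, Ghosh→Frontend role, Watson→Ops role = 476 pts.

Max total: 482 pts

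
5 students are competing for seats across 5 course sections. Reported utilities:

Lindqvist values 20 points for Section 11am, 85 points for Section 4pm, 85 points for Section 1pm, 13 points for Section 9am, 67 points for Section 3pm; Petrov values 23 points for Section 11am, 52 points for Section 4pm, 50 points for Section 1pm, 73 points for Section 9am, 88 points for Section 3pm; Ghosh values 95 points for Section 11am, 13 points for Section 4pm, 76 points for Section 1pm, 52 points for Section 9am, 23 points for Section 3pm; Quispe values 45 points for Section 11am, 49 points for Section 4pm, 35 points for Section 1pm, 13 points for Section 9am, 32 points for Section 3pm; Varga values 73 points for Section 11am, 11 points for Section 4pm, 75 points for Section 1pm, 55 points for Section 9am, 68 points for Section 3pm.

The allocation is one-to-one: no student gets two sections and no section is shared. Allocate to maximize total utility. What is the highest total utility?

Max total: 372 points

Optimal: Lindqvist→Section 1pm (85 points), Petrov→Section 3pm (88 points), Ghosh→Section 11am (95 points), Quispe→Section 4pm (49 points), Varga→Section 9am (55 points) — total 85+88+95+49+55 = 372 points.
Column-greedy (each section in turn goes to its best remaining student) gives 360 points, worse by 12.
Next-best assignment: Lindqvist→Section 1pm, Petrov→Section 9am, Ghosh→Section 11am, Quispe→Section 4pm, Varga→Section 3pm = 370 points.
Every other assignment is strictly worse.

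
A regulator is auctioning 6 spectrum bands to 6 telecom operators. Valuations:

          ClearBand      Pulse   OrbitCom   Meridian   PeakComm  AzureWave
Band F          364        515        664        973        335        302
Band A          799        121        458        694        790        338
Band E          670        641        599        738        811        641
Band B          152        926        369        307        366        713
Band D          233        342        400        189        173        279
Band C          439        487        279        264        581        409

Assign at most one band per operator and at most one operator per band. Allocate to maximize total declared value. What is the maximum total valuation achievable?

Maximum total: $4320M

Optimal: ClearBand→Band A ($799M), Pulse→Band B ($926M), OrbitCom→Band D ($400M), Meridian→Band F ($973M), PeakComm→Band C ($581M), AzureWave→Band E ($641M) — total 799+926+400+973+581+641 = $4320M.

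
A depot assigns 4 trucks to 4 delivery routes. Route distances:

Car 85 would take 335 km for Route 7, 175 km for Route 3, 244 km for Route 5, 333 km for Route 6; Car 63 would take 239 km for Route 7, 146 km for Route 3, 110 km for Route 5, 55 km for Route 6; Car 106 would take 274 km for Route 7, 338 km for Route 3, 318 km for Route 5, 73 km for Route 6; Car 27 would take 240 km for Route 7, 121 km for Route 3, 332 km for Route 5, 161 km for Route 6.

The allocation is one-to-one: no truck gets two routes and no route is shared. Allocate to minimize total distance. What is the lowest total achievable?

Optimal: Car 85→Route 3 (175 km), Car 63→Route 5 (110 km), Car 106→Route 6 (73 km), Car 27→Route 7 (240 km) — total 175+110+73+240 = 598 km.
Next-best assignment: Car 85→Route 7, Car 63→Route 5, Car 106→Route 6, Car 27→Route 3 = 639 km.
Swapping Car 85↔Car 27 (Car 85→Route 7 335 km, Car 27→Route 3 121 km) adds 41.
Every other assignment is strictly worse.

Min total: 598 km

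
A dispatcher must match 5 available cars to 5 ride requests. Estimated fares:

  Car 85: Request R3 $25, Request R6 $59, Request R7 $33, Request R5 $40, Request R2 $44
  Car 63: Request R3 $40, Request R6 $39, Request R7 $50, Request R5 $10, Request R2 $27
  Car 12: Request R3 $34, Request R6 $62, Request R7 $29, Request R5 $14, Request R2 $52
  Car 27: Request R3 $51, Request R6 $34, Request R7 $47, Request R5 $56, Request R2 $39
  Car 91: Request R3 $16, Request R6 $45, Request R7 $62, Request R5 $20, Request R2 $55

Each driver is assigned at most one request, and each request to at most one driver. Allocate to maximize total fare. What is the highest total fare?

Max total: $269

Optimal: Car 85→Request R6 ($59), Car 63→Request R3 ($40), Car 12→Request R2 ($52), Car 27→Request R5 ($56), Car 91→Request R7 ($62) — total 59+40+52+56+62 = $269.
Row-greedy (each driver in turn takes its best remaining request) gives $233, worse by 36.
Next-best assignment: Car 85→Request R2, Car 63→Request R3, Car 12→Request R6, Car 27→Request R5, Car 91→Request R7 = $264.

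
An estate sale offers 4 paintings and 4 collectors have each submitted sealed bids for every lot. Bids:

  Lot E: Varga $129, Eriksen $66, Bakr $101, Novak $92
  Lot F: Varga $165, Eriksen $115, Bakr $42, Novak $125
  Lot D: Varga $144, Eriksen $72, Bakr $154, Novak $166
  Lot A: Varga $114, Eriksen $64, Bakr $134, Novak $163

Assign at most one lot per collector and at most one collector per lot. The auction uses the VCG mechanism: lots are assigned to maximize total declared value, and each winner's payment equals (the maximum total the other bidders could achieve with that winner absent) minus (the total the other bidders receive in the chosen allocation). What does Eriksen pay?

Eriksen pays $36.

Efficient allocation: Varga→Lot E ($129), Eriksen→Lot F ($115), Bakr→Lot D ($154), Novak→Lot A ($163); total welfare W = $561.
Eriksen receives Lot F at value $115, so the others get W − 115 = $446.
Without Eriksen: best allocation of the remaining 3 bidders over all 4 lots is Varga→Lot F ($165), Bakr→Lot D ($154), Novak→Lot A ($163), total $482.
VCG payment = (others' best without Eriksen) − (others' welfare with Eriksen) = 482 − 446 = $36.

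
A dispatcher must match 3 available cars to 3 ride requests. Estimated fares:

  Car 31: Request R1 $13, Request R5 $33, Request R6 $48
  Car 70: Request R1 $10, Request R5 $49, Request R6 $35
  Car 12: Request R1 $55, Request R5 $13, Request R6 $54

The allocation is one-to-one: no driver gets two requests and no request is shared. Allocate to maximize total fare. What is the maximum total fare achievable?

Optimal: Car 31→Request R6 ($48), Car 70→Request R5 ($49), Car 12→Request R1 ($55) — total 48+49+55 = $152.
Next-best assignment: Car 31→Request R5, Car 70→Request R6, Car 12→Request R1 = $123.
No other one-to-one assignment exceeds $152.

Max total: $152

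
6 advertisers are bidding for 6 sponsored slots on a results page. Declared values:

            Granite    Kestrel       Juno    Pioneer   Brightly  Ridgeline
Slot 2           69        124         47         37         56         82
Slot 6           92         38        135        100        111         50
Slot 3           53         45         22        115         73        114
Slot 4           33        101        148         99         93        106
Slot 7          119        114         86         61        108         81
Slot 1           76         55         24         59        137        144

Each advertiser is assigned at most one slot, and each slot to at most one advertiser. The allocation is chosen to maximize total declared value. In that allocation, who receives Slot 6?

Optimal: Granite→Slot 7 ($119), Kestrel→Slot 2 ($124), Juno→Slot 4 ($148), Pioneer→Slot 3 ($115), Brightly→Slot 6 ($111), Ridgeline→Slot 1 ($144) — total 119+124+148+115+111+144 = $761.
Row-greedy (each advertiser in turn takes its best remaining slot) gives $693, worse by 68.
Next-best assignment: Granite→Slot 7, Kestrel→Slot 2, Juno→Slot 4, Pioneer→Slot 6, Brightly→Slot 1, Ridgeline→Slot 3 = $742.
Swapping Juno↔Pioneer (Juno→Slot 3 $22, Pioneer→Slot 4 $99) loses 142.
Brightly's own top slot is Slot 1 ($137), but forcing Brightly→Slot 1 and reassigning the rest optimally gives only $742 — worse by 19.

Brightly receives Slot 6.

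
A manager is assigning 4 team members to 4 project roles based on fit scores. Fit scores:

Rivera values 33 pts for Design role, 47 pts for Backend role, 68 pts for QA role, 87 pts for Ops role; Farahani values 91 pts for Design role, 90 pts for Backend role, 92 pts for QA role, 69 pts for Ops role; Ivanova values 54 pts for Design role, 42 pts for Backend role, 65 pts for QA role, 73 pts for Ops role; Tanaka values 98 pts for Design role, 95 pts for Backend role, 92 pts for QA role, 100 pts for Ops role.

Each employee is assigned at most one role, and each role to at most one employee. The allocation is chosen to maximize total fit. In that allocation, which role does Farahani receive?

Farahani receives Backend role.

This is a one-to-one assignment (maximum-weight bipartite matching).
Optimal: Rivera→Ops role (87 pts), Farahani→Backend role (90 pts), Ivanova→QA role (65 pts), Tanaka→Design role (98 pts) — total 87+90+65+98 = 340 pts.
Max-entry greedy (repeatedly take the single best remaining cell) gives 293 pts, worse by 47.
Next-best assignment: Rivera→Ops role, Farahani→Design role, Ivanova→QA role, Tanaka→Backend role = 338 pts.
Swapping Ivanova↔Rivera (Ivanova→Ops role 73 pts, Rivera→QA role 68 pts) loses 11.
Farahani's own top role is QA role (92 pts), but forcing Farahani→QA role and reassigning the rest optimally gives only 328 pts — worse by 12.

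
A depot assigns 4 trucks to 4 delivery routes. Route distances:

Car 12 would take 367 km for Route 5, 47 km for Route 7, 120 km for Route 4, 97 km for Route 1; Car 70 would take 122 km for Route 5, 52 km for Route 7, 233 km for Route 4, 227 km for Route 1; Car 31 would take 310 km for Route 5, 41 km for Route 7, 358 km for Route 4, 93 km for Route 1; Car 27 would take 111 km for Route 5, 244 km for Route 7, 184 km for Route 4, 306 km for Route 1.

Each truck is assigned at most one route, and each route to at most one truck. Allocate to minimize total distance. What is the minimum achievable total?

Min total: 376 km

Optimal: Car 12→Route 4 (120 km), Car 70→Route 7 (52 km), Car 31→Route 1 (93 km), Car 27→Route 5 (111 km) — total 120+52+93+111 = 376 km.
Row-greedy (each truck in turn takes its cheapest remaining route) gives 446 km, worse by 70.
Next-best assignment: Car 12→Route 1, Car 70→Route 5, Car 31→Route 7, Car 27→Route 4 = 444 km.
Swapping Car 70↔Car 27 (Car 70→Route 5 122 km, Car 27→Route 7 244 km) adds 203.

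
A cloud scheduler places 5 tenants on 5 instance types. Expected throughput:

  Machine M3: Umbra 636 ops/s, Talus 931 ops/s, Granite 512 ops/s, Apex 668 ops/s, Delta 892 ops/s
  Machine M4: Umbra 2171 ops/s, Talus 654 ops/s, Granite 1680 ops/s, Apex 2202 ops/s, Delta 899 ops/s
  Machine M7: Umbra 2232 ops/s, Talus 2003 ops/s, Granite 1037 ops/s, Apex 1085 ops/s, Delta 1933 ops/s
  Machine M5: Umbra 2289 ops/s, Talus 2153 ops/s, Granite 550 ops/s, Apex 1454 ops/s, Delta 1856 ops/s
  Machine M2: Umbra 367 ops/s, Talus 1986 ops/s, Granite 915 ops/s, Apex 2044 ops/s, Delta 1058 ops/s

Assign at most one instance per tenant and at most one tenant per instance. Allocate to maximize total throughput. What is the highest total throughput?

Maximum total: 9001 ops/s

Treat this as an assignment problem: match each tenant to one instance.
Optimal: Umbra→Machine M7 (2232 ops/s), Talus→Machine M5 (2153 ops/s), Granite→Machine M4 (1680 ops/s), Apex→Machine M2 (2044 ops/s), Delta→Machine M3 (892 ops/s) — total 2232+2153+1680+2044+892 = 9001 ops/s.
Column-greedy (each instance in turn goes to its best remaining tenant) gives 8136 ops/s, worse by 865.
Every other assignment is strictly worse.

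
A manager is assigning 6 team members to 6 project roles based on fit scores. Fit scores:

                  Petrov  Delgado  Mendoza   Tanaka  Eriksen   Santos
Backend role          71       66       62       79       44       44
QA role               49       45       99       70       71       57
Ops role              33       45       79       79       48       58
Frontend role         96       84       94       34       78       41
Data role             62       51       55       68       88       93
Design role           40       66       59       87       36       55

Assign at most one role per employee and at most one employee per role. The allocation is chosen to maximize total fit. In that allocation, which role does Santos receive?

Optimal: Petrov→Frontend role (96 pts), Delgado→Backend role (66 pts), Mendoza→QA role (99 pts), Tanaka→Design role (87 pts), Eriksen→Data role (88 pts), Santos→Ops role (58 pts) — total 96+66+99+87+88+58 = 494 pts.
Column-greedy (each role in turn goes to its best remaining employee) gives 486 pts, worse by 8.
Next-best assignment: Petrov→Frontend role, Delgado→Backend role, Mendoza→Ops role, Tanaka→Design role, Eriksen→QA role, Santos→Data role = 492 pts.
Santos's own top role is Data role (93 pts), but forcing Santos→Data role and reassigning the rest optimally gives only 492 pts — worse by 2.

Santos receives Ops role.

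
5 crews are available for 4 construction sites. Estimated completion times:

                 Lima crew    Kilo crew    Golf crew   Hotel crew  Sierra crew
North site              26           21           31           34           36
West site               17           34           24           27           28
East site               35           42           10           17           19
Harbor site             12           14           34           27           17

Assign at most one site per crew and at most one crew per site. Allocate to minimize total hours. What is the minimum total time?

Minimum total: 65 hours

Treat this as an assignment problem: match each crew to one site.
Optimal: Kilo crew→North site (21 hours), Lima crew→West site (17 hours), Golf crew→East site (10 hours), Sierra crew→Harbor site (17 hours) — total 21+17+10+17 = 65 hours.
Min-entry greedy (repeatedly take the single cheapest remaining cell) gives 70 hours, worse by 5.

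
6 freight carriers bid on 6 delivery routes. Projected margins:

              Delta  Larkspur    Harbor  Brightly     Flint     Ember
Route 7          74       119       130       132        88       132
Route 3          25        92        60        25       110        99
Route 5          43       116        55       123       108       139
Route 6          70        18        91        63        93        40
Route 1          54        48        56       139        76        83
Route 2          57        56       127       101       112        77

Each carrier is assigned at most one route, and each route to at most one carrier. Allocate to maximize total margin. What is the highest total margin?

Optimal: Delta→Route 6 ($70k), Larkspur→Route 7 ($119k), Harbor→Route 2 ($127k), Brightly→Route 1 ($139k), Flint→Route 3 ($110k), Ember→Route 5 ($139k) — total 70+119+127+139+110+139 = $704k.
Column-greedy (each route in turn goes to its best remaining carrier) gives $582k, worse by 122.
Swapping Delta↔Harbor (Delta→Route 2 $57k, Harbor→Route 6 $91k) loses 49.
No other one-to-one assignment exceeds $704k.

Maximum total: $704k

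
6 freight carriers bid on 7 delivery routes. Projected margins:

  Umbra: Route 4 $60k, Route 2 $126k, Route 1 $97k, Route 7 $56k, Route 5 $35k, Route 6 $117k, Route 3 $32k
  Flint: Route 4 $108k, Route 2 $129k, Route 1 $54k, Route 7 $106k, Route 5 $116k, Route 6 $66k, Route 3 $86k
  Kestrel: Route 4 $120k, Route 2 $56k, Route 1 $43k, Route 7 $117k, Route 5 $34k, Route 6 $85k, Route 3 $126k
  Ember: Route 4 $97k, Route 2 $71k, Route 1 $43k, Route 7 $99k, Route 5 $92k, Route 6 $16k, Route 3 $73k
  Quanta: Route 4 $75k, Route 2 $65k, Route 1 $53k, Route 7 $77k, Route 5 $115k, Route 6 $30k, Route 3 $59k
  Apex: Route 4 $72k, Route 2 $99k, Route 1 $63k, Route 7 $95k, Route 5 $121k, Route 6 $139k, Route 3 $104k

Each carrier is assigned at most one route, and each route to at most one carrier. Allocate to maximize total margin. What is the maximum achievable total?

Optimal: Umbra→Route 2 ($126k), Flint→Route 4 ($108k), Kestrel→Route 3 ($126k), Ember→Route 7 ($99k), Quanta→Route 5 ($115k), Apex→Route 6 ($139k) — total 126+108+126+99+115+139 = $713k.
Row-greedy (each carrier in turn takes its best remaining route) gives $681k, worse by 32.
Next-best assignment: Umbra→Route 2, Flint→Route 7, Kestrel→Route 3, Ember→Route 4, Quanta→Route 5, Apex→Route 6 = $709k.
No other one-to-one assignment exceeds $713k.

Maximum total: $713k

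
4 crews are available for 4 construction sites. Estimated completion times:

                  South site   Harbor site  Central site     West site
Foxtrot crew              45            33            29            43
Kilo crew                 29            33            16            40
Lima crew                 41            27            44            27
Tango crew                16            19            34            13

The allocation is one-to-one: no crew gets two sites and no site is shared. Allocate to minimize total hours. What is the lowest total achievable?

Optimal: Foxtrot crew→Harbor site (33 hours), Kilo crew→Central site (16 hours), Lima crew→West site (27 hours), Tango crew→South site (16 hours) — total 33+16+27+16 = 92 hours.
Min-entry greedy (repeatedly take the single cheapest remaining cell) gives 101 hours, worse by 9.
Next-best assignment: Foxtrot crew→Central site, Kilo crew→South site, Lima crew→Harbor site, Tango crew→West site = 98 hours.
Swapping Tango crew↔Kilo crew (Tango crew→Central site 34 hours, Kilo crew→South site 29 hours) adds 31.
No other one-to-one assignment undercuts 92 hours.

Minimum total: 92 hours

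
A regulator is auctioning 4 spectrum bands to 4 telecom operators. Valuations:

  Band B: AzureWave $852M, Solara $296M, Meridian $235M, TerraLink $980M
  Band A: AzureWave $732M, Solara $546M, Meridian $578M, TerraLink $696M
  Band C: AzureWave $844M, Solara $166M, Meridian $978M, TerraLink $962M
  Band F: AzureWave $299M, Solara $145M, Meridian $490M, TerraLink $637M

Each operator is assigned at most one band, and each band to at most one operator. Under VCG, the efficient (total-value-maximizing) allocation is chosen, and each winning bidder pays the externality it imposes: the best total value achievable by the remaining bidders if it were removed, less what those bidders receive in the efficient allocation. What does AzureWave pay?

Efficient allocation: AzureWave→Band B ($852M), Solara→Band A ($546M), Meridian→Band C ($978M), TerraLink→Band F ($637M); total welfare W = $3013M.
AzureWave receives Band B at value $852M, so the others get W − 852 = $2161M.
Without AzureWave: best allocation of the remaining 3 bidders over all 4 bands is Solara→Band A ($546M), Meridian→Band C ($978M), TerraLink→Band B ($980M), total $2504M.
VCG payment = (others' best without AzureWave) − (others' welfare with AzureWave) = 2504 − 2161 = $343M.

AzureWave pays $343M.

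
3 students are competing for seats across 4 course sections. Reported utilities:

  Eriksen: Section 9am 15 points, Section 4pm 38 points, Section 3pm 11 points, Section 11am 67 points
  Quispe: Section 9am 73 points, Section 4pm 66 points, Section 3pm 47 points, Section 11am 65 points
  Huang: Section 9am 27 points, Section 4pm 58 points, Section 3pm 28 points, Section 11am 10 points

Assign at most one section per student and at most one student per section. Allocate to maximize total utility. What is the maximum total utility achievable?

Maximum total: 198 points

This is a one-to-one assignment (maximum-weight bipartite matching).
Optimal: Eriksen→Section 11am (67 points), Quispe→Section 9am (73 points), Huang→Section 4pm (58 points) — total 67+73+58 = 198 points.
Column-greedy (each section in turn goes to its best remaining student) gives 142 points, worse by 56.
Swapping Eriksen↔Quispe (Eriksen→Section 9am 15 points, Quispe→Section 11am 65 points) loses 60.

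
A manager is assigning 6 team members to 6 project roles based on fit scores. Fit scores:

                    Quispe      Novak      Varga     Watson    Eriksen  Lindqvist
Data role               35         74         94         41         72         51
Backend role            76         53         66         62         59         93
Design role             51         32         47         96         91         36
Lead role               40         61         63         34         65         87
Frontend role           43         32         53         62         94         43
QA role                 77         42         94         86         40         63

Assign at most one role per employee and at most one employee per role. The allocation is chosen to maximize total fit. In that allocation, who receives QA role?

Varga receives QA role.

Optimal: Quispe→Backend role (76 pts), Novak→Data role (74 pts), Varga→QA role (94 pts), Watson→Design role (96 pts), Eriksen→Frontend role (94 pts), Lindqvist→Lead role (87 pts) — total 76+74+94+96+94+87 = 521 pts.
Row-greedy (each employee in turn takes its best remaining role) gives 494 pts, worse by 27.
Varga's own top role is Data role (94 pts), but forcing Varga→Data role and reassigning the rest optimally gives only 515 pts — worse by 6.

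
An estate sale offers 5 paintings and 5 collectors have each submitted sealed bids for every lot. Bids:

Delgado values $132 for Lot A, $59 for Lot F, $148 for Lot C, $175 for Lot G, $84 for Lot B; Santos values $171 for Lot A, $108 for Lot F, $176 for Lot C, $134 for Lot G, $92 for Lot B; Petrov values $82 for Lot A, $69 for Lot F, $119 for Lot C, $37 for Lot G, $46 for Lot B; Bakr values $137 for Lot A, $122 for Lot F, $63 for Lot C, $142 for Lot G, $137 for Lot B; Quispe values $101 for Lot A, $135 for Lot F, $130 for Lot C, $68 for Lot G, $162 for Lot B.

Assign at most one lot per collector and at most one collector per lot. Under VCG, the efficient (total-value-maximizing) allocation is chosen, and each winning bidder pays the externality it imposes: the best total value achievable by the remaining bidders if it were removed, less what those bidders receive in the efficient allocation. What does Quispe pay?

Quispe pays $15.

Efficient allocation: Delgado→Lot G ($175), Santos→Lot A ($171), Petrov→Lot C ($119), Bakr→Lot F ($122), Quispe→Lot B ($162); total welfare W = $749.
Quispe receives Lot B at value $162, so the others get W − 162 = $587.
Without Quispe: best allocation of the remaining 4 bidders over all 5 lots is Delgado→Lot G ($175), Santos→Lot A ($171), Petrov→Lot C ($119), Bakr→Lot B ($137), total $602.
VCG payment = (others' best without Quispe) − (others' welfare with Quispe) = 602 − 587 = $15.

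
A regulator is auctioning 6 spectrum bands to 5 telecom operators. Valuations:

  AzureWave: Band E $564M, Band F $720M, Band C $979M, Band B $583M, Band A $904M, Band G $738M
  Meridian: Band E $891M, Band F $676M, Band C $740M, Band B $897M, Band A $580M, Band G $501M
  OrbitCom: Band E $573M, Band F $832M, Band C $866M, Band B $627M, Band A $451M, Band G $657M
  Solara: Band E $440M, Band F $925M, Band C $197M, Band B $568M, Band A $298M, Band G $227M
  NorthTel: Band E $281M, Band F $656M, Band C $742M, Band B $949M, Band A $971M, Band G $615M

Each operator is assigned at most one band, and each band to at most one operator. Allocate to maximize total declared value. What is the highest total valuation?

Treat this as an assignment problem: match each operator to one band.
Optimal: AzureWave→Band A ($904M), Meridian→Band E ($891M), OrbitCom→Band C ($866M), Solara→Band F ($925M), NorthTel→Band B ($949M) — total 904+891+866+925+949 = $4535M.
Max-entry greedy (repeatedly take the single best remaining cell) gives $4429M, worse by 106.
Next-best assignment: AzureWave→Band C, Meridian→Band B, OrbitCom→Band G, Solara→Band F, NorthTel→Band A = $4429M.

Max total: $4535M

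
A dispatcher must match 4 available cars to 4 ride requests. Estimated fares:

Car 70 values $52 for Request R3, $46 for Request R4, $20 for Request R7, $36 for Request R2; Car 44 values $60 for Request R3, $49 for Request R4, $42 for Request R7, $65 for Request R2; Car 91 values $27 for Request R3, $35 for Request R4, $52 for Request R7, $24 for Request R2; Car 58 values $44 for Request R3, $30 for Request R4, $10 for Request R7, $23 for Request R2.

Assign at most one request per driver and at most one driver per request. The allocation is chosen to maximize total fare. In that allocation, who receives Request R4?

Car 70 receives Request R4.

Optimal: Car 70→Request R4 ($46), Car 44→Request R2 ($65), Car 91→Request R7 ($52), Car 58→Request R3 ($44) — total 46+65+52+44 = $207.
Column-greedy (each request in turn goes to its best remaining driver) gives $181, worse by 26.
Next-best assignment: Car 70→Request R3, Car 44→Request R2, Car 91→Request R7, Car 58→Request R4 = $199.
Swapping Car 70↔Car 44 (Car 70→Request R2 $36, Car 44→Request R4 $49) loses 26.
Every other assignment is strictly worse.
Car 70's own top request is Request R3 ($52), but forcing Car 70→Request R3 and reassigning the rest optimally gives only $199 — worse by 8.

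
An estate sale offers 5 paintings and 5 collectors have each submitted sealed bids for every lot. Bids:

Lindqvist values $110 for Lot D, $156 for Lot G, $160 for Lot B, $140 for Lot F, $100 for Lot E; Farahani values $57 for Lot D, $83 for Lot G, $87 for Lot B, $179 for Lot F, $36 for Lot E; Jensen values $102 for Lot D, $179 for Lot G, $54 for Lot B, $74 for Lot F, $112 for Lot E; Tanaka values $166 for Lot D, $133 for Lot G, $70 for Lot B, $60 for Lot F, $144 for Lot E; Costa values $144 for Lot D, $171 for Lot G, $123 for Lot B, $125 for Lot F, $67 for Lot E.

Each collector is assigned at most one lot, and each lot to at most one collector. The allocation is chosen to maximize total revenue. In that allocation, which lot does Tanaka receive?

Tanaka receives Lot E.

Optimal: Lindqvist→Lot B ($160), Farahani→Lot F ($179), Jensen→Lot G ($179), Tanaka→Lot E ($144), Costa→Lot D ($144) — total 160+179+179+144+144 = $806.
Row-greedy (each collector in turn takes its best remaining lot) gives $751, worse by 55.
Next-best assignment: Lindqvist→Lot B, Farahani→Lot F, Jensen→Lot E, Tanaka→Lot D, Costa→Lot G = $788.
Swapping Tanaka↔Costa (Tanaka→Lot D $166, Costa→Lot E $67) loses 55.
Every other assignment is strictly worse.
Tanaka's own top lot is Lot D ($166), but forcing Tanaka→Lot D and reassigning the rest optimally gives only $788 — worse by 18.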